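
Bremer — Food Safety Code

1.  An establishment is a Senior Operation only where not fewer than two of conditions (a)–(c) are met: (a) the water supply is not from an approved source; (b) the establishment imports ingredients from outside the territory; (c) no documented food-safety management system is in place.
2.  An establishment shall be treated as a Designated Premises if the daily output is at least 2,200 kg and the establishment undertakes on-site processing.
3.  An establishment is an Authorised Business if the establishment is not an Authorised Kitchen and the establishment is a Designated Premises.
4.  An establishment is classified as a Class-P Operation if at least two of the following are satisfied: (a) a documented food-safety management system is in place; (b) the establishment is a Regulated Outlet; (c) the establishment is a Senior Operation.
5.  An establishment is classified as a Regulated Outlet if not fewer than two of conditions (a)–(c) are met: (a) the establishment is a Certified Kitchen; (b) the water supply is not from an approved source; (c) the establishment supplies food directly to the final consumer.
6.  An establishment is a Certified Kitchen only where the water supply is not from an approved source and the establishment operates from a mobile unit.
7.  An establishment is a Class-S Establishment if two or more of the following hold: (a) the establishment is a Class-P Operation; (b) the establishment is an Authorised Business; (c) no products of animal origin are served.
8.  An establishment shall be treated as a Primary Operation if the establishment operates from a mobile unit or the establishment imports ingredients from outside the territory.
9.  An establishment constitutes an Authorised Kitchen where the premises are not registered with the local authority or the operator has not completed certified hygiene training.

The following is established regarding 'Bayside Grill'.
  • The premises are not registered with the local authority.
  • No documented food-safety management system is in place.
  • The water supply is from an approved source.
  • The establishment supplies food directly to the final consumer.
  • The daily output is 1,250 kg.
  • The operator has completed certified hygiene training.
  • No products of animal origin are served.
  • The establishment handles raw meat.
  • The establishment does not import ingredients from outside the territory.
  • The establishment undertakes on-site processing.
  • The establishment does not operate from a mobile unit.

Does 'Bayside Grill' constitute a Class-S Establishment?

paragraph 6 — Certified Kitchen: [the water supply is not from an approved source? no] AND [the establishment operates from a mobile unit? no] → not satisfied.
paragraph 5 — Regulated Outlet: Certified Kitchen (paragraph 6)? no; the water supply is not from an approved source? no; the establishment supplies food directly to the final consumer? yes — 1 of 3 hold (need ≥2) → not satisfied.
paragraph 1 — Senior Operation: the water supply is not from an approved source? no; the establishment imports ingredients from outside the territory? no; no documented food-safety management system is in place? yes — 1 of 3 hold (need ≥2) → not satisfied.
paragraph 4 — Class-P Operation: a documented food-safety management system is in place? no; Regulated Outlet (paragraph 5)? no; Senior Operation (paragraph 1)? no — 0 of 3 hold (need ≥2) → not satisfied.
paragraph 9 — Authorised Kitchen: [the premises are not registered with the local authority? yes] OR [the operator has not completed certified hygiene training? no] → satisfied.
paragraph 2 — Designated Premises: [daily output: 1,250 kg ≥ 2,200 kg? no] AND [the establishment undertakes on-site processing? yes] → not satisfied.
paragraph 3 — Authorised Business: [not an Authorised Kitchen (paragraph 9)? no] AND [Designated Premises (paragraph 2)? no] → not satisfied.
paragraph 7 — Class-S Establishment: Class-P Operation (paragraph 4)? no; Authorised Business (paragraph 3)? no; no products of animal origin are served? yes — 1 of 3 hold (need ≥2) → not satisfied.

No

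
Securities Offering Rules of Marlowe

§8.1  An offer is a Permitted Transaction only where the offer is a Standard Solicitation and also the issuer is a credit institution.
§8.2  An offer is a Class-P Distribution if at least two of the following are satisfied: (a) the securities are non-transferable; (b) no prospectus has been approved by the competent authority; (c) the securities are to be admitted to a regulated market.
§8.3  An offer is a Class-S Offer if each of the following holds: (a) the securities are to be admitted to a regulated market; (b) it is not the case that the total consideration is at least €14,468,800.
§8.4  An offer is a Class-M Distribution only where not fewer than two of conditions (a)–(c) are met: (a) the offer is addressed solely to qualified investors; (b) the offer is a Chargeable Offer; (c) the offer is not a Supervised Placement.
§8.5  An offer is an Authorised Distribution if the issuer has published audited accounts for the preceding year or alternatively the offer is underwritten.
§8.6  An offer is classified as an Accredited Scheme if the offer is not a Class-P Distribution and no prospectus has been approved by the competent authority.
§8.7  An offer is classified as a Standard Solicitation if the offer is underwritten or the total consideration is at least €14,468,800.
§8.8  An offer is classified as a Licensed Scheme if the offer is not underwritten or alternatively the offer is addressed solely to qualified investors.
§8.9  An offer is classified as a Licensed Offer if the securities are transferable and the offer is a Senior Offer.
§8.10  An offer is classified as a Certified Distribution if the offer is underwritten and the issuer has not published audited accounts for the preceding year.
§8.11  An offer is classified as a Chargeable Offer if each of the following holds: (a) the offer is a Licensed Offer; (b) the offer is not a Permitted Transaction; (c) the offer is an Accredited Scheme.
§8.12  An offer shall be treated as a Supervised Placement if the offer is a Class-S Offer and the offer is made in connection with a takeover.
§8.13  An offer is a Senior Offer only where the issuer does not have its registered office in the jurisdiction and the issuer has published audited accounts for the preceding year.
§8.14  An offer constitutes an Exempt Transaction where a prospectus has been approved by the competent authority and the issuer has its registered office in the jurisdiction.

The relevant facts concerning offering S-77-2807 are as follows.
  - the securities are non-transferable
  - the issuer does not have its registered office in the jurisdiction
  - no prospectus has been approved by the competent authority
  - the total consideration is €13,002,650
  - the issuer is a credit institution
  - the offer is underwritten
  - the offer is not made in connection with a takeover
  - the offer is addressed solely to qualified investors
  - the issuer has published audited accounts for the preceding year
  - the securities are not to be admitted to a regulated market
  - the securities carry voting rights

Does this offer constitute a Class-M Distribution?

Under §8.13: the issuer does not have its registered office in the jurisdiction? yes; and the issuer has published audited accounts for the preceding year? yes. So the offer is a Senior Offer.
Under §8.9: the securities are transferable? no; and Senior Offer (§8.13)? yes. So the offer is not a Licensed Offer.
Under §8.7: the offer is underwritten? yes; or total consideration: €13,002,650 ≥ €14,468,800? no. So the offer is a Standard Solicitation.
Under §8.1: Standard Solicitation (§8.7)? yes; and the issuer is a credit institution? yes. So the offer is a Permitted Transaction.
Under §8.2: the securities are non-transferable? yes; no prospectus has been approved by the competent authority? yes; the securities are to be admitted to a regulated market? no — 2 of 3 hold (need ≥2) → satisfied.
Under §8.6: not a Class-P Distribution (§8.2)? no; and no prospectus has been approved by the competent authority? yes. So the offer is not an Accredited Scheme.
Under §8.11: Licensed Offer (§8.9)? no; and not a Permitted Transaction (§8.1)? no; and Accredited Scheme (§8.6)? no. So the offer is not a Chargeable Offer.
Under §8.3: the securities are to be admitted to a regulated market? no; and total consideration: €13,002,650 ≥ €14,468,800? no, so negated condition yes. So the offer is not a Class-S Offer.
Under §8.12: Class-S Offer (§8.3)? no; and the offer is made in connection with a takeover? no. So the offer is not a Supervised Placement.
Under §8.4: the offer is addressed solely to qualified investors? yes; Chargeable Offer (§8.11)? no; not a Supervised Placement (§8.12)? yes — 2 of 3 hold (need ≥2) → satisfied.

Yes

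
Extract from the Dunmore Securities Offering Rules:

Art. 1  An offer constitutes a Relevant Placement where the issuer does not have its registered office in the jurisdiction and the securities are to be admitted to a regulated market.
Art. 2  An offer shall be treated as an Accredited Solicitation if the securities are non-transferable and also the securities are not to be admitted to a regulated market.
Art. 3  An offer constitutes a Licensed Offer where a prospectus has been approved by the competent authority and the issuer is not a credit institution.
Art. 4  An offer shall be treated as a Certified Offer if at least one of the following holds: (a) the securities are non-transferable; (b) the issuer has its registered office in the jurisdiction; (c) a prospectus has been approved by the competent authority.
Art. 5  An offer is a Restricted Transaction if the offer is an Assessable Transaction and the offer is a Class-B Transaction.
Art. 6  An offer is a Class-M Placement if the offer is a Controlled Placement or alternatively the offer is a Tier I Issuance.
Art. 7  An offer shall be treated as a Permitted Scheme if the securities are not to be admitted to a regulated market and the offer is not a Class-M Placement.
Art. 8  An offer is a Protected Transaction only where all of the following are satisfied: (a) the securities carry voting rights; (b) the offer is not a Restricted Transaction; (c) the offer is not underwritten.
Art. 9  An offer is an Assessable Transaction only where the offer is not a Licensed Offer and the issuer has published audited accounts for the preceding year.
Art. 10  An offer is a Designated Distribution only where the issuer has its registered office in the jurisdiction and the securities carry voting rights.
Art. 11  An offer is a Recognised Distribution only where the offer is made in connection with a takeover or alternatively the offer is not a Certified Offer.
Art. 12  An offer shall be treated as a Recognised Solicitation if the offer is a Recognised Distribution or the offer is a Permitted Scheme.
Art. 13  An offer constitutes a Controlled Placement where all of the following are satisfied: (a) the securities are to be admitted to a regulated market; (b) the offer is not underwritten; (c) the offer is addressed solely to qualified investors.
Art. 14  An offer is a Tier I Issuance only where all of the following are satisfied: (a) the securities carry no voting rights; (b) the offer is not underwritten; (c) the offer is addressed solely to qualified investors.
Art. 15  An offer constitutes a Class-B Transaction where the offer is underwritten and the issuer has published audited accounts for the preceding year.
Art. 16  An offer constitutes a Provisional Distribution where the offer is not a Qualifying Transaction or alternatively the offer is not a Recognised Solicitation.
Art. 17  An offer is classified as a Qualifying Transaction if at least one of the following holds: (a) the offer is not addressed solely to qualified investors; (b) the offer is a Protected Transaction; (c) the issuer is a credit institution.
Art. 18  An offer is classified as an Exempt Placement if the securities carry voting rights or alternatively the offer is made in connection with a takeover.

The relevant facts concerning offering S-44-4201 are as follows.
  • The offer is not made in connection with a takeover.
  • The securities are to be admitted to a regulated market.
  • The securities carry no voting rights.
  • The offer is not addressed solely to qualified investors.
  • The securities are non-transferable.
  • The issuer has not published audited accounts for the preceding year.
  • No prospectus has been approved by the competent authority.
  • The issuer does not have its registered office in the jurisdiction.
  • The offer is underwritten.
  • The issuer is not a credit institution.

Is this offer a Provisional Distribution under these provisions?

Yes

article 3 — Licensed Offer: [a prospectus has been approved by the competent authority? no] AND [the issuer is not a credit institution? yes] → not satisfied.
article 9 — Assessable Transaction: [not a Licensed Offer (article 3)? yes] AND [the issuer has published audited accounts for the preceding year? no] → not satisfied.
article 15 — Class-B Transaction: [the offer is underwritten? yes] AND [the issuer has published audited accounts for the preceding year? no] → not satisfied.
article 5 — Restricted Transaction: [Assessable Transaction (article 9)? no] AND [Class-B Transaction (article 15)? no] → not satisfied.
article 8 — Protected Transaction: [the securities carry voting rights? no] AND [not a Restricted Transaction (article 5)? yes] AND [the offer is not underwritten? no] → not satisfied.
article 17 — Qualifying Transaction: [the offer is not addressed solely to qualified investors? yes] OR [Protected Transaction (article 8)? no] OR [the issuer is a credit institution? no] → satisfied.
article 4 — Certified Offer: [the securities are non-transferable? yes] OR [the issuer has its registered office in the jurisdiction? no] OR [a prospectus has been approved by the competent authority? no] → satisfied.
article 11 — Recognised Distribution: [the offer is made in connection with a takeover? no] OR [not a Certified Offer (article 4)? no] → not satisfied.
article 13 — Controlled Placement: [the securities are to be admitted to a regulated market? yes] AND [the offer is not underwritten? no] AND [the offer is addressed solely to qualified investors? no] → not satisfied.
article 14 — Tier I Issuance: [the securities carry no voting rights? yes] AND [the offer is not underwritten? no] AND [the offer is addressed solely to qualified investors? no] → not satisfied.
article 6 — Class-M Placement: [Controlled Placement (article 13)? no] OR [Tier I Issuance (article 14)? no] → not satisfied.
article 7 — Permitted Scheme: [the securities are not to be admitted to a regulated market? no] AND [not a Class-M Placement (article 6)? yes] → not satisfied.
article 12 — Recognised Solicitation: [Recognised Distribution (article 11)? no] OR [Permitted Scheme (article 7)? no] → not satisfied.
article 16 — Provisional Distribution: [not a Qualifying Transaction (article 17)? no] OR [not a Recognised Solicitation (article 12)? yes] → satisfied.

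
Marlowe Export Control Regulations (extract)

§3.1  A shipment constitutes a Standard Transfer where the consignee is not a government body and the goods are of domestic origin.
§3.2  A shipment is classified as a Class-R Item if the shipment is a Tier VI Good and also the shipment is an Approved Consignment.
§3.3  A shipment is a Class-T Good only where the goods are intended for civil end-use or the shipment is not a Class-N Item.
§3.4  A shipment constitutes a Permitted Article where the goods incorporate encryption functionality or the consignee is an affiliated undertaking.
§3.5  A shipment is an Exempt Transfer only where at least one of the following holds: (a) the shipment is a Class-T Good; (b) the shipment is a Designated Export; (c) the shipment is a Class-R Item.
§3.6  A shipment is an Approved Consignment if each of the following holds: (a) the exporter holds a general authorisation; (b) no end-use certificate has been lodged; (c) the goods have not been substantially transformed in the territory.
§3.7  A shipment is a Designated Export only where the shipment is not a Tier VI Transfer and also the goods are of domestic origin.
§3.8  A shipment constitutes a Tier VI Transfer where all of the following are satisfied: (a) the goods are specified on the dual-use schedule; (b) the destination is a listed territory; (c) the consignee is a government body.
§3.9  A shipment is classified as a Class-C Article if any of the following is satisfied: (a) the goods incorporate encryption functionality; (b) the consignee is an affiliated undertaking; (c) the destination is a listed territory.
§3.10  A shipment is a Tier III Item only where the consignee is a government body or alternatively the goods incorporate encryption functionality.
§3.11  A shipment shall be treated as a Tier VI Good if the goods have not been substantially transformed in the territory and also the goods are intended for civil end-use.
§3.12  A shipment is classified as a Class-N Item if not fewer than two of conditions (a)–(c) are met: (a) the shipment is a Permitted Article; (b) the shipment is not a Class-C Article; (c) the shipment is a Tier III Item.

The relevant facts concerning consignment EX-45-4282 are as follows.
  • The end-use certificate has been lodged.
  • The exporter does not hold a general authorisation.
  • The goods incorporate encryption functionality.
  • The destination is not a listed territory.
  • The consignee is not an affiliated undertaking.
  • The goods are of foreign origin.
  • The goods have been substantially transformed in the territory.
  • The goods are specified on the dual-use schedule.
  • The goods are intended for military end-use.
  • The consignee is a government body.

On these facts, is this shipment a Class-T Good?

§3.4 — Permitted Article: [the goods incorporate encryption functionality? yes] OR [the consignee is an affiliated undertaking? no] → satisfied.
§3.9 — Class-C Article: [the goods incorporate encryption functionality? yes] OR [the consignee is an affiliated undertaking? no] OR [the destination is a listed territory? no] → satisfied.
§3.10 — Tier III Item: [the consignee is a government body? yes] OR [the goods incorporate encryption functionality? yes] → satisfied.
§3.12 — Class-N Item: Permitted Article (§3.4)? yes; not a Class-C Article (§3.9)? no; Tier III Item (§3.10)? yes — 2 of 3 hold (need ≥2) → satisfied.
§3.3 — Class-T Good: [the goods are intended for civil end-use? no] OR [not a Class-N Item (§3.12)? no] → not satisfied.

No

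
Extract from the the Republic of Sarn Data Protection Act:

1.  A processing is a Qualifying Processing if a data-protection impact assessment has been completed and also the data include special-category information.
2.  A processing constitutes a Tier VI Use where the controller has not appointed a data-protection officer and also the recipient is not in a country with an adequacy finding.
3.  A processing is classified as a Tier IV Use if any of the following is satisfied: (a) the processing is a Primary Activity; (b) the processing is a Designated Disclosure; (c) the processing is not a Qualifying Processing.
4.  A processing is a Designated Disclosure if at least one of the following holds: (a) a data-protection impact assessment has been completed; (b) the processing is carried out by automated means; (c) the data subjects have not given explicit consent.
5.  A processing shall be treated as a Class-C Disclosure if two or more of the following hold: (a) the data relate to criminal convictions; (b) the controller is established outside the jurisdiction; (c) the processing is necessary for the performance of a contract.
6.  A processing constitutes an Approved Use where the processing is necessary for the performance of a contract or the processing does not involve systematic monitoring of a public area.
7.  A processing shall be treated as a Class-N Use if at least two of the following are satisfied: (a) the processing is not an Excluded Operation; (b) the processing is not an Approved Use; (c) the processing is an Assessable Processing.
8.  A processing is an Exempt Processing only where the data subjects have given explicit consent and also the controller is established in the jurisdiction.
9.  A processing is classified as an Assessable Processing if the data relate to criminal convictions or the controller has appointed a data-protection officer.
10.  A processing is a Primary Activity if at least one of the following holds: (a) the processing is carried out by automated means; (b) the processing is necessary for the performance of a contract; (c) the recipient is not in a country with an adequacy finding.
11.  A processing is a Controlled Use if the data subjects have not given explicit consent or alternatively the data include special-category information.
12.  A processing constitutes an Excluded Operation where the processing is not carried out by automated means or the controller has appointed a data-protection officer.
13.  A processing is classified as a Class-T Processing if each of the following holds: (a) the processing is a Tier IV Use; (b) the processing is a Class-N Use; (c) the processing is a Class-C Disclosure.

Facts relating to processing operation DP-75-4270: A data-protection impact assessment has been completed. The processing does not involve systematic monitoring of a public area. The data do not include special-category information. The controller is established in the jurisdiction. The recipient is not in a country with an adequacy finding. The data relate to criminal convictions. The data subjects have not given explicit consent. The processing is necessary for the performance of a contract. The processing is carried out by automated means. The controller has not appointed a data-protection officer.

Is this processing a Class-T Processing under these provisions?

Yes

Under paragraph 10: the processing is carried out by automated means? yes; or the processing is necessary for the performance of a contract? yes; or the recipient is not in a country with an adequacy finding? yes. So the processing is a Primary Activity.
Under paragraph 4: a data-protection impact assessment has been completed? yes; or the processing is carried out by automated means? yes; or the data subjects have not given explicit consent? yes. So the processing is a Designated Disclosure.
Under paragraph 1: a data-protection impact assessment has been completed? yes; and the data include special-category information? no. So the processing is not a Qualifying Processing.
Under paragraph 3: Primary Activity (paragraph 10)? yes; or Designated Disclosure (paragraph 4)? yes; or not a Qualifying Processing (paragraph 1)? yes. So the processing is a Tier IV Use.
Under paragraph 12: the processing is not carried out by automated means? no; or the controller has appointed a data-protection officer? no. So the processing is not an Excluded Operation.
Under paragraph 6: the processing is necessary for the performance of a contract? yes; or the processing does not involve systematic monitoring of a public area? yes. So the processing is an Approved Use.
Under paragraph 9: the data relate to criminal convictions? yes; or the controller has appointed a data-protection officer? no. So the processing is an Assessable Processing.
Under paragraph 7: not an Excluded Operation (paragraph 12)? yes; not an Approved Use (paragraph 6)? no; Assessable Processing (paragraph 9)? yes — 2 of 3 hold (need ≥2) → satisfied.
Under paragraph 5: the data relate to criminal convictions? yes; the controller is established outside the jurisdiction? no; the processing is necessary for the performance of a contract? yes — 2 of 3 hold (need ≥2) → satisfied.
Under paragraph 13: Tier IV Use (paragraph 3)? yes; and Class-N Use (paragraph 7)? yes; and Class-C Disclosure (paragraph 5)? yes. So the processing is a Class-T Processing.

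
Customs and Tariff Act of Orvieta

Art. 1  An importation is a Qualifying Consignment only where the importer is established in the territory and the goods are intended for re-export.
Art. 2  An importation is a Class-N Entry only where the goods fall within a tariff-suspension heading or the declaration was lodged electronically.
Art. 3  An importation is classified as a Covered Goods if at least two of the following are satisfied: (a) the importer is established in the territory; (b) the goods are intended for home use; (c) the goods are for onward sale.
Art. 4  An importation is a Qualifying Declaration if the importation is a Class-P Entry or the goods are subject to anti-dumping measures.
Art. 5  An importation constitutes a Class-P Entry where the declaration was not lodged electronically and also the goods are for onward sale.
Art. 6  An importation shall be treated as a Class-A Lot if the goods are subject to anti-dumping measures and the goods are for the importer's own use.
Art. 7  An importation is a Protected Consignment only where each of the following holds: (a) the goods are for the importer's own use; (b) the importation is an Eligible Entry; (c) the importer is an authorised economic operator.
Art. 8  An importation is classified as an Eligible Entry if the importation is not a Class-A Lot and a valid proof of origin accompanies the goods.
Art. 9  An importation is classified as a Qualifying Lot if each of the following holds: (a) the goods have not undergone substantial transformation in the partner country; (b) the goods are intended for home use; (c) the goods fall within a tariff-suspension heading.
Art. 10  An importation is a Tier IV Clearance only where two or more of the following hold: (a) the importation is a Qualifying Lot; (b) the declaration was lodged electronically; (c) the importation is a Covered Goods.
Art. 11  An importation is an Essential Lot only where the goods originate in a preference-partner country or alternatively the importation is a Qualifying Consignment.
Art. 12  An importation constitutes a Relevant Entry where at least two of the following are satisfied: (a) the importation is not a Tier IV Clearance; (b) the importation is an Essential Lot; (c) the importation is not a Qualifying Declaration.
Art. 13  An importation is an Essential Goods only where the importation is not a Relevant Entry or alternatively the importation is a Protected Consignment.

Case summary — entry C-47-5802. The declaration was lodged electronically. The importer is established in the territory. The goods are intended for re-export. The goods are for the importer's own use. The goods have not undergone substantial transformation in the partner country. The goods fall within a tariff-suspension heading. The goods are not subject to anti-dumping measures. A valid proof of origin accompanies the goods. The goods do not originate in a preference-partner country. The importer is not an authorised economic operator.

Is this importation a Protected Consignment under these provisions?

No

article 6 — Class-A Lot: [the goods are subject to anti-dumping measures? no] AND [the goods are for the importer's own use? yes] → not satisfied.
article 8 — Eligible Entry: [not a Class-A Lot (article 6)? yes] AND [a valid proof of origin accompanies the goods? yes] → satisfied.
article 7 — Protected Consignment: [the goods are for the importer's own use? yes] AND [Eligible Entry (article 8)? yes] AND [the importer is an authorised economic operator? no] → not satisfied.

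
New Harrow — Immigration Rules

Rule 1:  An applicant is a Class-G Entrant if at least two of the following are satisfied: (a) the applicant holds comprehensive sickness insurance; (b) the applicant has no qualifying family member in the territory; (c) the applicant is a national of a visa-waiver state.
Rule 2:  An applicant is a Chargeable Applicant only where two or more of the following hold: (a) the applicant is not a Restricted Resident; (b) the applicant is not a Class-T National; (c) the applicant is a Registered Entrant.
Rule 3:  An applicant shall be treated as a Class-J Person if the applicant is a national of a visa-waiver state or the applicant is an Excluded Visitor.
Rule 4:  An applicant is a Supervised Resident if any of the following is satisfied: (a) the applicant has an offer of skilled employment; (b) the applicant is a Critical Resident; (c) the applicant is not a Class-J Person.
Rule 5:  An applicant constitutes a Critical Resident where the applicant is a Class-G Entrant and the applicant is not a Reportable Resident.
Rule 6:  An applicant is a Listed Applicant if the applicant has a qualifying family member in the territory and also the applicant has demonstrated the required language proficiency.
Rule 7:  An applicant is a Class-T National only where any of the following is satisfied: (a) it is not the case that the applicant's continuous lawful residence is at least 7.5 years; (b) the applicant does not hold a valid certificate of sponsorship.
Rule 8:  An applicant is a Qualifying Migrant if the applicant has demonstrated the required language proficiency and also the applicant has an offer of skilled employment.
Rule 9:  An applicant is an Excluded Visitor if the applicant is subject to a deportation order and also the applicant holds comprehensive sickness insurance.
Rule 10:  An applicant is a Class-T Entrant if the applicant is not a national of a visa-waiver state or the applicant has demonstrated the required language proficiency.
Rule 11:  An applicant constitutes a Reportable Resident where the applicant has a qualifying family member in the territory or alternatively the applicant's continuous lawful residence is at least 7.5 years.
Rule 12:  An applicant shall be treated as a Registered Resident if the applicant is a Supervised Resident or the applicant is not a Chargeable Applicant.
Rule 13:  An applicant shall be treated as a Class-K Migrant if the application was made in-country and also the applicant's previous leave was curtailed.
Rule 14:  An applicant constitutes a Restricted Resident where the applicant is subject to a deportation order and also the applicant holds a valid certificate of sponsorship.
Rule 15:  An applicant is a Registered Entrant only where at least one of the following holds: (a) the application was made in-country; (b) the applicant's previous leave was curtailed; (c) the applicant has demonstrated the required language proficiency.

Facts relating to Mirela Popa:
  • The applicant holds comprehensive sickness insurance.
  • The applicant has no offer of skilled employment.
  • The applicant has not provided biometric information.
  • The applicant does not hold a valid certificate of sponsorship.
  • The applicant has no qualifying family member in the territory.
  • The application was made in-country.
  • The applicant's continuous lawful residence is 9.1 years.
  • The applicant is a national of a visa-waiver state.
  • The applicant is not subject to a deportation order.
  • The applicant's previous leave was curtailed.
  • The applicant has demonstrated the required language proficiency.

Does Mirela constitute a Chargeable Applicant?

Yes

rule 14 — Restricted Resident: [the applicant is subject to a deportation order? no] AND [the applicant holds a valid certificate of sponsorship? no] → not satisfied.
rule 7 — Class-T National: [applicant's continuous lawful residence: 9.1 years ≥ 7.5 years? yes, so negated condition no] OR [the applicant does not hold a valid certificate of sponsorship? yes] → satisfied.
rule 15 — Registered Entrant: [the application was made in-country? yes] OR [the applicant's previous leave was curtailed? yes] OR [the applicant has demonstrated the required language proficiency? yes] → satisfied.
rule 2 — Chargeable Applicant: not a Restricted Resident (rule 14)? yes; not a Class-T National (rule 7)? no; Registered Entrant (rule 15)? yes — 2 of 3 hold (need ≥2) → satisfied.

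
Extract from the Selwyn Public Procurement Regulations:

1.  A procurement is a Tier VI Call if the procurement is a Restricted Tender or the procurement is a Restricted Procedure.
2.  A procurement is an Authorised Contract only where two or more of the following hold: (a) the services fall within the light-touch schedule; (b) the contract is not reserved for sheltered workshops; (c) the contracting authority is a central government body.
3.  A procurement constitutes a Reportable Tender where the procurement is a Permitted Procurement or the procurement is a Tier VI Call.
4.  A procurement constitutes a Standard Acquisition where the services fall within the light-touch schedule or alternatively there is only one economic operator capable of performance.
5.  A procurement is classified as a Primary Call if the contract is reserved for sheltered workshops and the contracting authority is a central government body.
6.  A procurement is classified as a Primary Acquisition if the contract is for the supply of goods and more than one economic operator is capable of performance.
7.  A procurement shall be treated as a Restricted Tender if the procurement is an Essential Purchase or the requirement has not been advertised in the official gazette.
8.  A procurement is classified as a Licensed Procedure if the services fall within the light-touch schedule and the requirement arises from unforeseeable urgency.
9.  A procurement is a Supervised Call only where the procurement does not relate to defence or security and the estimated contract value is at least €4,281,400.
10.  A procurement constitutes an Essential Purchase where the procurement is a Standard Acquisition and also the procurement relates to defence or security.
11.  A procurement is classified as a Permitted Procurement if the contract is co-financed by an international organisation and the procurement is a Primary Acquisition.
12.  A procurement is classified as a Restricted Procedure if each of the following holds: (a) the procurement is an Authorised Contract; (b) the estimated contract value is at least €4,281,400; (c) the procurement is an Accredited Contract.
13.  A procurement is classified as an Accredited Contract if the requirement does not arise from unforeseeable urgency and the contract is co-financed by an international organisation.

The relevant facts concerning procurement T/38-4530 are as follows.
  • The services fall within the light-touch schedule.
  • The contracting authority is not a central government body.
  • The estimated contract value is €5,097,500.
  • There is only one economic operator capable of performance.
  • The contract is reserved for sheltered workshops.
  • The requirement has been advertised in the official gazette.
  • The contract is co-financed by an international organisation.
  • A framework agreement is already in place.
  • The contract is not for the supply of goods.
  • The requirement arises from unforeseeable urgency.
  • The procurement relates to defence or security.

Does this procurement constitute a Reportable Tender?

Yes

paragraph 6 — Primary Acquisition: [the contract is for the supply of goods? no] AND [more than one economic operator is capable of performance? no] → not satisfied.
paragraph 11 — Permitted Procurement: [the contract is co-financed by an international organisation? yes] AND [Primary Acquisition (paragraph 6)? no] → not satisfied.
paragraph 4 — Standard Acquisition: [the services fall within the light-touch schedule? yes] OR [there is only one economic operator capable of performance? yes] → satisfied.
paragraph 10 — Essential Purchase: [Standard Acquisition (paragraph 4)? yes] AND [the procurement relates to defence or security? yes] → satisfied.
paragraph 7 — Restricted Tender: [Essential Purchase (paragraph 10)? yes] OR [the requirement has not been advertised in the official gazette? no] → satisfied.
paragraph 2 — Authorised Contract: the services fall within the light-touch schedule? yes; the contract is not reserved for sheltered workshops? no; the contracting authority is a central government body? no — 1 of 3 hold (need ≥2) → not satisfied.
paragraph 13 — Accredited Contract: [the requirement does not arise from unforeseeable urgency? no] AND [the contract is co-financed by an international organisation? yes] → not satisfied.
paragraph 12 — Restricted Procedure: [Authorised Contract (paragraph 2)? no] AND [estimated contract value: €5,097,500 ≥ €4,281,400? yes] AND [Accredited Contract (paragraph 13)? no] → not satisfied.
paragraph 1 — Tier VI Call: [Restricted Tender (paragraph 7)? yes] OR [Restricted Procedure (paragraph 12)? no] → satisfied.
paragraph 3 — Reportable Tender: [Permitted Procurement (paragraph 11)? no] OR [Tier VI Call (paragraph 1)? yes] → satisfied.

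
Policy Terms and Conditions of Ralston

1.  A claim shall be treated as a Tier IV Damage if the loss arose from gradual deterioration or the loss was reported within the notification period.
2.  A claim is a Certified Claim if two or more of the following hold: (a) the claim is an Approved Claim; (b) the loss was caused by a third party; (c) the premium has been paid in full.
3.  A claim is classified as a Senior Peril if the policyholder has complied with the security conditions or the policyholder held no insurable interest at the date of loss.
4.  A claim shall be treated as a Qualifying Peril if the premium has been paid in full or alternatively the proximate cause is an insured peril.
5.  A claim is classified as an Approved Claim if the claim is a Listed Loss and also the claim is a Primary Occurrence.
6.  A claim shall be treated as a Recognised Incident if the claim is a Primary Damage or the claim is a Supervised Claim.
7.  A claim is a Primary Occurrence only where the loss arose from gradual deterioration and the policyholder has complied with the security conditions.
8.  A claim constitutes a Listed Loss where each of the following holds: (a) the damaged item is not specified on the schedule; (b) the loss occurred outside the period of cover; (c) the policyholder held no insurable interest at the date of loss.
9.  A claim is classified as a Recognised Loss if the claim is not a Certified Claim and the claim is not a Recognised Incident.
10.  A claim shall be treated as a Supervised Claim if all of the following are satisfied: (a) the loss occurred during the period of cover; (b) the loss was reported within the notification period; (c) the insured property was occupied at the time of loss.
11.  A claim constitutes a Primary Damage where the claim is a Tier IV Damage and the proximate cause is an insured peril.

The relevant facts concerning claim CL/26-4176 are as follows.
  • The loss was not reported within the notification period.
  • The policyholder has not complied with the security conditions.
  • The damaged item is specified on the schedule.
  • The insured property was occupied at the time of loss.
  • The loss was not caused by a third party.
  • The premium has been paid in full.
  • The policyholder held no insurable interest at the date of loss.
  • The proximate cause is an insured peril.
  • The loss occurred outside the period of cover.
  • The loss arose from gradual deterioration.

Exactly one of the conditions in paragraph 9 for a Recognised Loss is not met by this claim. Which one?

Under paragraph 8: the damaged item is not specified on the schedule? no; and the loss occurred outside the period of cover? yes; and the policyholder held no insurable interest at the date of loss? yes. So the claim is not a Listed Loss.
Under paragraph 7: the loss arose from gradual deterioration? yes; and the policyholder has complied with the security conditions? no. So the claim is not a Primary Occurrence.
Under paragraph 5: Listed Loss (paragraph 8)? no; and Primary Occurrence (paragraph 7)? no. So the claim is not an Approved Claim.
Under paragraph 2: Approved Claim (paragraph 5)? no; the loss was caused by a third party? no; the premium has been paid in full? yes — 1 of 3 hold (need ≥2) → not satisfied.
Under paragraph 1: the loss arose from gradual deterioration? yes; or the loss was reported within the notification period? no. So the claim is a Tier IV Damage.
Under paragraph 11: Tier IV Damage (paragraph 1)? yes; and the proximate cause is an insured peril? yes. So the claim is a Primary Damage.
Under paragraph 10: the loss occurred during the period of cover? no; and the loss was reported within the notification period? no; and the insured property was occupied at the time of loss? yes. So the claim is not a Supervised Claim.
Under paragraph 6: Primary Damage (paragraph 11)? yes; or Supervised Claim (paragraph 10)? no. So the claim is a Recognised Incident.
Under paragraph 9: not a Certified Claim (paragraph 2)? yes; and not a Recognised Incident (paragraph 6)? no. So the claim is not a Recognised Loss.

Recognised Incident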